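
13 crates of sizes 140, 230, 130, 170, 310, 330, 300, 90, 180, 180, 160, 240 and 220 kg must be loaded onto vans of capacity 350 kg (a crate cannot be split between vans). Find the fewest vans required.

Total = 330 + 310 + 300 + 240 + 230 + 220 + 180 + 180 + 170 + 160 + 140 + 130 + 90 = 2680 kg.
Lower bound: ⌈2680/350⌉ = 8 vans.
A packing using 9 vans:
  van 1: 330 = 330
  van 2: 310 = 310
  van 3: 300 = 300
  van 4: 240 + 90 = 330
  van 5: 230 = 230
  van 6: 220 + 130 = 350
  van 7: 180 + 170 = 350
  van 8: 180 + 160 = 340
  van 9: 140 = 140
No arrangement into 8 vans stays within capacity, so 9 is optimal.

9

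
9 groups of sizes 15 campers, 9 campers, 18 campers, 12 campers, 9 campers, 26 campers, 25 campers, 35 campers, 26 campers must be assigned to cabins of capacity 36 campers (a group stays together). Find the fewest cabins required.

Total = 35 + 26 + 26 + 25 + 18 + 15 + 12 + 9 + 9 = 175 campers.
Lower bound: ⌈175/36⌉ = 5 cabins.
A packing using 6 cabins:
  cabin 1: 35 = 35
  cabin 2: 26 + 9 = 35
  cabin 3: 26 + 9 = 35
  cabin 4: 25 = 25
  cabin 5: 18 + 15 = 33
  cabin 6: 12 = 12
No arrangement into 5 cabins stays within capacity, so 6 is optimal.

6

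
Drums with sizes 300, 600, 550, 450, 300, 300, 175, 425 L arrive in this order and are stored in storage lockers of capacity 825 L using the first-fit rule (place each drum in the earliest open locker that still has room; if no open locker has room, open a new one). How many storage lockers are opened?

  300 → locker 1 (new)  [load 300/825]
  600 → locker 2 (new)  [load 600/825]
  550 → locker 3 (new)  [load 550/825]
  450 → locker 1  [load 750/825]
  300 → locker 4 (new)  [load 300/825]
  300 → locker 4  [load 600/825]
  175 → locker 2  [load 775/825]
  425 → locker 5 (new)  [load 425/825]
5 storage lockers opened.

5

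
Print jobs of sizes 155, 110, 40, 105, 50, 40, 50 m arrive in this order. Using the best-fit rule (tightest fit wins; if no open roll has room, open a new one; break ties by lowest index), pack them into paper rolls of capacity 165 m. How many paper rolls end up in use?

  155 → roll 1 (new)  [load 155/165]
  110 → roll 2 (new)  [load 110/165]
  40 → roll 2  [load 150/165]
  105 → roll 3 (new)  [load 105/165]
  50 → roll 3  [load 155/165]
  40 → roll 4 (new)  [load 40/165]
  50 → roll 4  [load 90/165]
4 paper rolls opened.

4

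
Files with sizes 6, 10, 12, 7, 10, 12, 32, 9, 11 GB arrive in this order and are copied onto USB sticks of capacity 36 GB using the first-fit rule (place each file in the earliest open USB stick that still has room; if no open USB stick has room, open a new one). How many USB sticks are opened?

4

  6 → USB stick 1 (new)  [load 6/36]
  10 → USB stick 1  [load 16/36]
  12 → USB stick 1  [load 28/36]
  7 → USB stick 1  [load 35/36]
  10 → USB stick 2 (new)  [load 10/36]
  12 → USB stick 2  [load 22/36]
  32 → USB stick 3 (new)  [load 32/36]
  9 → USB stick 2  [load 31/36]
  11 → USB stick 4 (new)  [load 11/36]
4 USB sticks opened.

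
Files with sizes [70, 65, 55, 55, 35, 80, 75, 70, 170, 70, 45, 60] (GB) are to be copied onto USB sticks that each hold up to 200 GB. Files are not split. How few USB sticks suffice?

Total = 170 + 80 + 75 + 70 + 70 + 70 + 65 + 60 + 55 + 55 + 45 + 35 = 850 GB.
Lower bound: ⌈850/200⌉ = 5 USB sticks.
A packing using 5 USB sticks:
  USB stick 1: 170 = 170
  USB stick 2: 80 + 75 + 45 = 200
  USB stick 3: 70 + 70 + 60 = 200
  USB stick 4: 70 + 65 + 55 = 190
  USB stick 5: 55 + 35 = 90
This matches the lower bound, so 5 is optimal.

5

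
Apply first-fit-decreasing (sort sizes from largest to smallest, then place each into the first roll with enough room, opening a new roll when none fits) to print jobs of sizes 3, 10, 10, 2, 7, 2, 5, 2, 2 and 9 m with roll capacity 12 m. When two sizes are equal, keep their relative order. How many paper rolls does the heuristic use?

Sorted descending: 10, 10, 9, 7, 5, 3, 2, 2, 2, 2.
  10 → roll 1 (new)  [load 10/12]
  10 → roll 2 (new)  [load 10/12]
  9 → roll 3 (new)  [load 9/12]
  7 → roll 4 (new)  [load 7/12]
  5 → roll 4  [load 12/12]
  3 → roll 3  [load 12/12]
  2 → roll 1  [load 12/12]
  2 → roll 2  [load 12/12]
  2 → roll 5 (new)  [load 2/12]
  2 → roll 5  [load 4/12]
5 paper rolls opened.

5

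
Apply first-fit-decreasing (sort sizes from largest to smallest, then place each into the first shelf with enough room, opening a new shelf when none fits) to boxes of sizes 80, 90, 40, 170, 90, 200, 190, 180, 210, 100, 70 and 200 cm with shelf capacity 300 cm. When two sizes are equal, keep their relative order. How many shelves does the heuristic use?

Sorted descending: 210, 200, 200, 190, 180, 170, 100, 90, 90, 80, 70, 40.
  210 → shelf 1 (new)  [load 210/300]
  200 → shelf 2 (new)  [load 200/300]
  200 → shelf 3 (new)  [load 200/300]
  190 → shelf 4 (new)  [load 190/300]
  180 → shelf 5 (new)  [load 180/300]
  170 → shelf 6 (new)  [load 170/300]
  100 → shelf 2  [load 300/300]
  90 → shelf 1  [load 300/300]
  90 → shelf 3  [load 290/300]
  80 → shelf 4  [load 270/300]
  70 → shelf 5  [load 250/300]
  40 → shelf 5  [load 290/300]
6 shelves opened.

6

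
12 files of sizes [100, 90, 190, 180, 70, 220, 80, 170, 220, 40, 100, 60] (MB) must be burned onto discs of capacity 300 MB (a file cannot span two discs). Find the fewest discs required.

Total = 220 + 220 + 190 + 180 + 170 + 100 + 100 + 90 + 80 + 70 + 60 + 40 = 1520 MB.
Lower bound: ⌈1520/300⌉ = 6 discs.
A packing using 6 discs:
  disc 1: 220 + 80 = 300
  disc 2: 220 + 70 = 290
  disc 3: 190 + 100 = 290
  disc 4: 180 + 100 = 280
  disc 5: 170 + 90 + 40 = 300
  disc 6: 60 = 60
This matches the lower bound, so 6 is optimal.

6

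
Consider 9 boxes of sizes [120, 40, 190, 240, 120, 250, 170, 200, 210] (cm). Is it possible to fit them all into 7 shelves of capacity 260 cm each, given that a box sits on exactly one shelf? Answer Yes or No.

Yes

A valid assignment using 7 shelves:
  shelf 1: 250 = 250
  shelf 2: 240 = 240
  shelf 3: 210 + 40 = 250
  shelf 4: 200 = 200
  shelf 5: 190 = 190
  shelf 6: 170 = 170
  shelf 7: 120 + 120 = 240
Every load is within 260 cm, so 7 shelves suffice.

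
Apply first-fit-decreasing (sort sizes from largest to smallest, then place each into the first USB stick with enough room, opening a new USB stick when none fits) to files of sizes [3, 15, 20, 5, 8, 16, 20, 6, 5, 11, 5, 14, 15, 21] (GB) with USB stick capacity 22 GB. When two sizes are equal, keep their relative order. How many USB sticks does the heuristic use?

Sorted descending: 21, 20, 20, 16, 15, 15, 14, 11, 8, 6, 5, 5, 5, 3.
  21 → USB stick 1 (new)  [load 21/22]
  20 → USB stick 2 (new)  [load 20/22]
  20 → USB stick 3 (new)  [load 20/22]
  16 → USB stick 4 (new)  [load 16/22]
  15 → USB stick 5 (new)  [load 15/22]
  15 → USB stick 6 (new)  [load 15/22]
  14 → USB stick 7 (new)  [load 14/22]
  11 → USB stick 8 (new)  [load 11/22]
  8 → USB stick 7  [load 22/22]
  6 → USB stick 4  [load 22/22]
  5 → USB stick 5  [load 20/22]
  5 → USB stick 6  [load 20/22]
  5 → USB stick 8  [load 16/22]
  3 → USB stick 8  [load 19/22]
8 USB sticks opened.

8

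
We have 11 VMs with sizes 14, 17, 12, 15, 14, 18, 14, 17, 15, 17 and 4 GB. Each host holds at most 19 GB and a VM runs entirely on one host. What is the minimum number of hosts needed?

Total = 18 + 17 + 17 + 17 + 15 + 15 + 14 + 14 + 14 + 12 + 4 = 157 GB.
Lower bound: ⌈157/19⌉ = 9 hosts.
Also, 10 VMs each exceed 19/2 GB, and no two of those can share a host, so at least 10 hosts are needed.
A packing using 10 hosts:
  host 1: 18 = 18
  host 2: 17 = 17
  host 3: 17 = 17
  host 4: 17 = 17
  host 5: 15 + 4 = 19
  host 6: 15 = 15
  host 7: 14 = 14
  host 8: 14 = 14
  host 9: 14 = 14
  host 10: 12 = 12
This matches the lower bound, so 10 is optimal.

10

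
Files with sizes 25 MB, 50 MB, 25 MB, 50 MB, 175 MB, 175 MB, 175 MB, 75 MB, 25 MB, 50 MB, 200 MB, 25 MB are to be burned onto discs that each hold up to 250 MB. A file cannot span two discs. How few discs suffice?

5

Total = 200 + 175 + 175 + 175 + 75 + 50 + 50 + 50 + 25 + 25 + 25 + 25 = 1050 MB.
Lower bound: ⌈1050/250⌉ = 5 discs.
A packing using 5 discs:
  disc 1: 200 + 50 = 250
  disc 2: 175 + 75 = 250
  disc 3: 175 + 50 + 25 = 250
  disc 4: 175 + 50 + 25 = 250
  disc 5: 25 + 25 = 50
This matches the lower bound, so 5 is optimal.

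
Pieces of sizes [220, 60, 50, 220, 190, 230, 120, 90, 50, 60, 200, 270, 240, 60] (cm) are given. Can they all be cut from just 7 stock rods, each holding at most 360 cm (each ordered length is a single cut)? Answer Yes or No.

A valid assignment using 7 stock rods:
  stock rod 1: 270 + 90 = 360
  stock rod 2: 240 + 120 = 360
  stock rod 3: 230 + 60 + 60 = 350
  stock rod 4: 220 + 60 + 50 = 330
  stock rod 5: 220 + 50 = 270
  stock rod 6: 200 = 200
  stock rod 7: 190 = 190
Every load is within 360 cm, so 7 stock rods suffice.

Yes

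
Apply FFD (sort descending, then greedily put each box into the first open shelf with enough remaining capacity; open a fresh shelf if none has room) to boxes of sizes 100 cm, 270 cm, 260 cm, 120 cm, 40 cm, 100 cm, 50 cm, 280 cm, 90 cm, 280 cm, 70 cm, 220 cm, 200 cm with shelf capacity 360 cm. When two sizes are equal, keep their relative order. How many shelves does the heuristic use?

6

Sorted descending: 280, 280, 270, 260, 220, 200, 120, 100, 100, 90, 70, 50, 40.
  280 → shelf 1 (new)  [load 280/360]
  280 → shelf 2 (new)  [load 280/360]
  270 → shelf 3 (new)  [load 270/360]
  260 → shelf 4 (new)  [load 260/360]
  220 → shelf 5 (new)  [load 220/360]
  200 → shelf 6 (new)  [load 200/360]
  120 → shelf 5  [load 340/360]
  100 → shelf 4  [load 360/360]
  100 → shelf 6  [load 300/360]
  90 → shelf 3  [load 360/360]
  70 → shelf 1  [load 350/360]
  50 → shelf 2  [load 330/360]
  40 → shelf 6  [load 340/360]
6 shelves opened.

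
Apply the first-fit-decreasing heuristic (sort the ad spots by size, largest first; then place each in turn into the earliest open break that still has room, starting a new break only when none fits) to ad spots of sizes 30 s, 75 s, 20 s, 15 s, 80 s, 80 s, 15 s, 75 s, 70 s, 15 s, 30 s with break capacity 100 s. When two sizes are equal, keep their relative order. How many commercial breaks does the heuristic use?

6

Sorted descending: 80, 80, 75, 75, 70, 30, 30, 20, 15, 15, 15.
  80 → break 1 (new)  [load 80/100]
  80 → break 2 (new)  [load 80/100]
  75 → break 3 (new)  [load 75/100]
  75 → break 4 (new)  [load 75/100]
  70 → break 5 (new)  [load 70/100]
  30 → break 5  [load 100/100]
  30 → break 6 (new)  [load 30/100]
  20 → break 1  [load 100/100]
  15 → break 2  [load 95/100]
  15 → break 3  [load 90/100]
  15 → break 4  [load 90/100]
6 commercial breaks opened.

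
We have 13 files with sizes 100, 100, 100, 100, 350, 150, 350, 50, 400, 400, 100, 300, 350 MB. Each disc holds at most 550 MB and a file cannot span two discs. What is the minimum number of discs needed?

6

Total = 400 + 400 + 350 + 350 + 350 + 300 + 150 + 100 + 100 + 100 + 100 + 100 + 50 = 2850 MB.
Lower bound: ⌈2850/550⌉ = 6 discs.
A packing using 6 discs:
  disc 1: 400 + 150 = 550
  disc 2: 400 + 100 + 50 = 550
  disc 3: 350 + 100 + 100 = 550
  disc 4: 350 + 100 + 100 = 550
  disc 5: 350 = 350
  disc 6: 300 = 300
This matches the lower bound, so 6 is optimal.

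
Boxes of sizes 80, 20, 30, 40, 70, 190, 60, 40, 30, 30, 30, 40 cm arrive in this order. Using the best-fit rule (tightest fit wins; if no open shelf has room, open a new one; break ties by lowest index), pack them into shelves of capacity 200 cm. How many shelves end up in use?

4

  80 → shelf 1 (new)  [load 80/200]
  20 → shelf 1  [load 100/200]
  30 → shelf 1  [load 130/200]
  40 → shelf 1  [load 170/200]
  70 → shelf 2 (new)  [load 70/200]
  190 → shelf 3 (new)  [load 190/200]
  60 → shelf 2  [load 130/200]
  40 → shelf 2  [load 170/200]
  30 → shelf 1  [load 200/200]
  30 → shelf 2  [load 200/200]
  30 → shelf 4 (new)  [load 30/200]
  40 → shelf 4  [load 70/200]
4 shelves opened.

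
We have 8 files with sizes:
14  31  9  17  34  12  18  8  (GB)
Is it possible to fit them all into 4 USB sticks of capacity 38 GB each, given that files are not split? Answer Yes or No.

No

Total = 143 GB; ⌈143/38⌉ = 4.
The bound of 4 does not rule out 4, but exhaustive search shows no assignment into 4 USB sticks of capacity 38 GB exists — the minimum is 5.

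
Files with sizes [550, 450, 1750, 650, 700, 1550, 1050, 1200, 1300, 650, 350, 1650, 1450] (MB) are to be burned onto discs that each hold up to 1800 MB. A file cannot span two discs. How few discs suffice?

8

Total = 1750 + 1650 + 1550 + 1450 + 1300 + 1200 + 1050 + 700 + 650 + 650 + 550 + 450 + 350 = 13300 MB.
Lower bound: ⌈13300/1800⌉ = 8 discs.
A packing using 8 discs:
  disc 1: 1750 = 1750
  disc 2: 1650 = 1650
  disc 3: 1550 = 1550
  disc 4: 1450 + 350 = 1800
  disc 5: 1300 + 450 = 1750
  disc 6: 1200 + 550 = 1750
  disc 7: 1050 + 700 = 1750
  disc 8: 650 + 650 = 1300
This matches the lower bound, so 8 is optimal.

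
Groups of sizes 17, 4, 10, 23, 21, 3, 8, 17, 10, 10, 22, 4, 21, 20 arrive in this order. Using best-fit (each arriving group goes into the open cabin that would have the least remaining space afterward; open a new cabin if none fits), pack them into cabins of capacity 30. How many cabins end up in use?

  17 → cabin 1 (new)  [load 17/30]
  4 → cabin 1  [load 21/30]
  10 → cabin 2 (new)  [load 10/30]
  23 → cabin 3 (new)  [load 23/30]
  21 → cabin 4 (new)  [load 21/30]
  3 → cabin 3  [load 26/30]
  8 → cabin 1  [load 29/30]
  17 → cabin 2  [load 27/30]
  10 → cabin 5 (new)  [load 10/30]
  10 → cabin 5  [load 20/30]
  22 → cabin 6 (new)  [load 22/30]
  4 → cabin 3  [load 30/30]
  21 → cabin 7 (new)  [load 21/30]
  20 → cabin 8 (new)  [load 20/30]
8 cabins opened.

8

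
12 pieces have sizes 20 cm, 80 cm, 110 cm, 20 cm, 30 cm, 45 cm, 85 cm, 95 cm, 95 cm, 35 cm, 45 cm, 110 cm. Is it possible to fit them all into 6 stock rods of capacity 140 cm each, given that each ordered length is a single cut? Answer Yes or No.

Yes

A valid assignment using 6 stock rods:
  stock rod 1: 110 + 30 = 140
  stock rod 2: 110 + 20 = 130
  stock rod 3: 95 + 45 = 140
  stock rod 4: 95 + 45 = 140
  stock rod 5: 85 + 35 + 20 = 140
  stock rod 6: 80 = 80
Every load is within 140 cm, so 6 stock rods suffice.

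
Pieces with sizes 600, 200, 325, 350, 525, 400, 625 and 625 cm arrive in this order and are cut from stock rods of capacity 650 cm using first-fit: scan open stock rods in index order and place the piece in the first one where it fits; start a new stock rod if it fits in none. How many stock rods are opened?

7

  600 → stock rod 1 (new)  [load 600/650]
  200 → stock rod 2 (new)  [load 200/650]
  325 → stock rod 2  [load 525/650]
  350 → stock rod 3 (new)  [load 350/650]
  525 → stock rod 4 (new)  [load 525/650]
  400 → stock rod 5 (new)  [load 400/650]
  625 → stock rod 6 (new)  [load 625/650]
  625 → stock rod 7 (new)  [load 625/650]
7 stock rods opened.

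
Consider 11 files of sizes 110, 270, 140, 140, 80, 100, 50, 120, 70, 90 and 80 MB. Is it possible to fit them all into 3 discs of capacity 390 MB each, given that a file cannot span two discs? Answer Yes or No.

No

Total = 1250 MB; ⌈1250/390⌉ = 4.
At least 4 discs are required, but only 3 are allowed.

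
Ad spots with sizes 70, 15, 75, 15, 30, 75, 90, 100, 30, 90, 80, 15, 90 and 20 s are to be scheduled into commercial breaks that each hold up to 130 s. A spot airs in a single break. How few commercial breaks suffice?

Total = 100 + 90 + 90 + 90 + 80 + 75 + 75 + 70 + 30 + 30 + 20 + 15 + 15 + 15 = 795 s.
Lower bound: ⌈795/130⌉ = 7 commercial breaks.
Also, 8 ad spots each exceed 65 s, and no two of those can share a break, so at least 8 commercial breaks are needed.
A packing using 8 commercial breaks:
  break 1: 100 + 30 = 130
  break 2: 90 + 30 = 120
  break 3: 90 + 20 + 15 = 125
  break 4: 90 + 15 + 15 = 120
  break 5: 80 = 80
  break 6: 75 = 75
  break 7: 75 = 75
  break 8: 70 = 70
This matches the lower bound, so 8 is optimal.

8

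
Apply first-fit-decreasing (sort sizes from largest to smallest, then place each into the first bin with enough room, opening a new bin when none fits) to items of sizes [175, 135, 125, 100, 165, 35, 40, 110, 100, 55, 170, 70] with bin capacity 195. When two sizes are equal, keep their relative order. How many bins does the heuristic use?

8

Sorted descending: 175, 170, 165, 135, 125, 110, 100, 100, 70, 55, 40, 35.
  175 → bin 1 (new)  [load 175/195]
  170 → bin 2 (new)  [load 170/195]
  165 → bin 3 (new)  [load 165/195]
  135 → bin 4 (new)  [load 135/195]
  125 → bin 5 (new)  [load 125/195]
  110 → bin 6 (new)  [load 110/195]
  100 → bin 7 (new)  [load 100/195]
  100 → bin 8 (new)  [load 100/195]
  70 → bin 5  [load 195/195]
  55 → bin 4  [load 190/195]
  40 → bin 6  [load 150/195]
  35 → bin 6  [load 185/195]
8 bins opened.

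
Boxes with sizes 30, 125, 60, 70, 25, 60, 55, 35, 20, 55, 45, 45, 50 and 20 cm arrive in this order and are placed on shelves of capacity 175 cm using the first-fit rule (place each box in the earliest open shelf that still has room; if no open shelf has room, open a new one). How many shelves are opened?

5

  30 → shelf 1 (new)  [load 30/175]
  125 → shelf 1  [load 155/175]
  60 → shelf 2 (new)  [load 60/175]
  70 → shelf 2  [load 130/175]
  25 → shelf 2  [load 155/175]
  60 → shelf 3 (new)  [load 60/175]
  55 → shelf 3  [load 115/175]
  35 → shelf 3  [load 150/175]
  20 → shelf 1  [load 175/175]
  55 → shelf 4 (new)  [load 55/175]
  45 → shelf 4  [load 100/175]
  45 → shelf 4  [load 145/175]
  50 → shelf 5 (new)  [load 50/175]
  20 → shelf 2  [load 175/175]
5 shelves opened.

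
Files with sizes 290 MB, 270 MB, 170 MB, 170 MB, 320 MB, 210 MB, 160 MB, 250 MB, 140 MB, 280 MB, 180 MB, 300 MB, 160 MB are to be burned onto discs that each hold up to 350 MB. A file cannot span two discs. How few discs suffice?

Total = 320 + 300 + 290 + 280 + 270 + 250 + 210 + 180 + 170 + 170 + 160 + 160 + 140 = 2900 MB.
Lower bound: ⌈2900/350⌉ = 9 discs.
A packing using 10 discs:
  disc 1: 320 = 320
  disc 2: 300 = 300
  disc 3: 290 = 290
  disc 4: 280 = 280
  disc 5: 270 = 270
  disc 6: 250 = 250
  disc 7: 210 + 140 = 350
  disc 8: 180 + 170 = 350
  disc 9: 170 + 160 = 330
  disc 10: 160 = 160
No arrangement into 9 discs stays within capacity, so 10 is optimal.

10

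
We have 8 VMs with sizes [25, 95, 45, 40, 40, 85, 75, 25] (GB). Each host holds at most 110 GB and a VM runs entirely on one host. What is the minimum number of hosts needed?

Total = 95 + 85 + 75 + 45 + 40 + 40 + 25 + 25 = 430 GB.
Lower bound: ⌈430/110⌉ = 4 hosts.
A packing using 5 hosts:
  host 1: 95 = 95
  host 2: 85 + 25 = 110
  host 3: 75 + 25 = 100
  host 4: 45 + 40 = 85
  host 5: 40 = 40
No arrangement into 4 hosts stays within capacity, so 5 is optimal.

5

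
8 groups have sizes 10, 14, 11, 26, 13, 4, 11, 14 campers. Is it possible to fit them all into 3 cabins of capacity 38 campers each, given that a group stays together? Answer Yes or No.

Yes

A valid assignment using 3 cabins:
  cabin 1: 26 + 11 = 37
  cabin 2: 14 + 14 + 10 = 38
  cabin 3: 13 + 11 + 4 = 28
Every load is within 38 campers, so 3 cabins suffice.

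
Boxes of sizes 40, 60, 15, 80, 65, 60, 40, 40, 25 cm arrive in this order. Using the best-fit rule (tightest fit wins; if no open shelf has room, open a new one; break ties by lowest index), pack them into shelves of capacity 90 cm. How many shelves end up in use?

  40 → shelf 1 (new)  [load 40/90]
  60 → shelf 2 (new)  [load 60/90]
  15 → shelf 2  [load 75/90]
  80 → shelf 3 (new)  [load 80/90]
  65 → shelf 4 (new)  [load 65/90]
  60 → shelf 5 (new)  [load 60/90]
  40 → shelf 1  [load 80/90]
  40 → shelf 6 (new)  [load 40/90]
  25 → shelf 4  [load 90/90]
6 shelves opened.

6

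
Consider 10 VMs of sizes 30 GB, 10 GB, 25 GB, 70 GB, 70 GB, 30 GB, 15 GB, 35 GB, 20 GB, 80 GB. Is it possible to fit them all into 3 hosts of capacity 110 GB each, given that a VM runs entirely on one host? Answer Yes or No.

Total = 385 GB; ⌈385/110⌉ = 4.
At least 4 hosts are required, but only 3 are allowed.

No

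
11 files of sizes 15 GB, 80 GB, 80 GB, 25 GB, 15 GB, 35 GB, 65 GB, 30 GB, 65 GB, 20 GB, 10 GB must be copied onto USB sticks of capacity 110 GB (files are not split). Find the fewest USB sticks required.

Total = 80 + 80 + 65 + 65 + 35 + 30 + 25 + 20 + 15 + 15 + 10 = 440 GB.
Lower bound: ⌈440/110⌉ = 4 USB sticks.
A packing using 4 USB sticks:
  USB stick 1: 80 + 30 = 110
  USB stick 2: 80 + 15 + 15 = 110
  USB stick 3: 65 + 35 + 10 = 110
  USB stick 4: 65 + 25 + 20 = 110
This matches the lower bound, so 4 is optimal.

4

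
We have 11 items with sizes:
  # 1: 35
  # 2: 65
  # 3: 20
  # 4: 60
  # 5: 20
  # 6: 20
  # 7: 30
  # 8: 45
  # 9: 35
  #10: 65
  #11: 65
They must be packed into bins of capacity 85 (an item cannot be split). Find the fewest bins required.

6

Total = 65 + 65 + 65 + 60 + 45 + 35 + 35 + 30 + 20 + 20 + 20 = 460.
Lower bound: ⌈460/85⌉ = 6 bins.
A packing using 6 bins:
  bin 1: 65 + 20 = 85
  bin 2: 65 + 20 = 85
  bin 3: 65 + 20 = 85
  bin 4: 60 = 60
  bin 5: 45 + 35 = 80
  bin 6: 35 + 30 = 65
This matches the lower bound, so 6 is optimal.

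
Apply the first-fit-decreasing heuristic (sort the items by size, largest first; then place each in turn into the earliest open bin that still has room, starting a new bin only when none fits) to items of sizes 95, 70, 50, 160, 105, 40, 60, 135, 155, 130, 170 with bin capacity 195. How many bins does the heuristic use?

7

Sorted descending: 170, 160, 155, 135, 130, 105, 95, 70, 60, 50, 40.
  170 → bin 1 (new)  [load 170/195]
  160 → bin 2 (new)  [load 160/195]
  155 → bin 3 (new)  [load 155/195]
  135 → bin 4 (new)  [load 135/195]
  130 → bin 5 (new)  [load 130/195]
  105 → bin 6 (new)  [load 105/195]
  95 → bin 7 (new)  [load 95/195]
  70 → bin 6  [load 175/195]
  60 → bin 4  [load 195/195]
  50 → bin 5  [load 180/195]
  40 → bin 3  [load 195/195]
7 bins opened.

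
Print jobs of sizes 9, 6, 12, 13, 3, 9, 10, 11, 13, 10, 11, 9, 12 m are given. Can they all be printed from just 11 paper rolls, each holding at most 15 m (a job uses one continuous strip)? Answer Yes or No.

Yes

A valid assignment using 11 paper rolls:
  roll 1: 13 = 13
  roll 2: 13 = 13
  roll 3: 12 + 3 = 15
  roll 4: 12 = 12
  roll 5: 11 = 11
  roll 6: 11 = 11
  roll 7: 10 = 10
  roll 8: 10 = 10
  roll 9: 9 + 6 = 15
  roll 10: 9 = 9
  roll 11: 9 = 9
Every load is within 15 m, so 11 paper rolls suffice.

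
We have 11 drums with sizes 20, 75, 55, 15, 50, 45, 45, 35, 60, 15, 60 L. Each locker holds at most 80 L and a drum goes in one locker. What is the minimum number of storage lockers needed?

Total = 75 + 60 + 60 + 55 + 50 + 45 + 45 + 35 + 20 + 15 + 15 = 475 L.
Lower bound: ⌈475/80⌉ = 6 storage lockers.
Also, 7 drums each exceed 40 L, and no two of those can share a locker, so at least 7 storage lockers are needed.
A packing using 7 storage lockers:
  locker 1: 75 = 75
  locker 2: 60 + 20 = 80
  locker 3: 60 + 15 = 75
  locker 4: 55 + 15 = 70
  locker 5: 50 = 50
  locker 6: 45 + 35 = 80
  locker 7: 45 = 45
This matches the lower bound, so 7 is optimal.

7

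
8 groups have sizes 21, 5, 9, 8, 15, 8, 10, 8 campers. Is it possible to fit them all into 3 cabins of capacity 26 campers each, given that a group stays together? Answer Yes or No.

No

Total = 84 campers; ⌈84/26⌉ = 4.
At least 4 cabins are required, but only 3 are allowed.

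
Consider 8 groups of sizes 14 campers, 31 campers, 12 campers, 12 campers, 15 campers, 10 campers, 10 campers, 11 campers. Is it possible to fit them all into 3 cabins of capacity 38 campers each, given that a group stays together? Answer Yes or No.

No

Total = 115 campers; ⌈115/38⌉ = 4.
At least 4 cabins are required, but only 3 are allowed.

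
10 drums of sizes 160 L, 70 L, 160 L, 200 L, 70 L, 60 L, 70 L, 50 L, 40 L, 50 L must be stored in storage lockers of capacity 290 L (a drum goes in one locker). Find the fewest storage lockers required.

Total = 200 + 160 + 160 + 70 + 70 + 70 + 60 + 50 + 50 + 40 = 930 L.
Lower bound: ⌈930/290⌉ = 4 storage lockers.
A packing using 4 storage lockers:
  locker 1: 200 + 70 = 270
  locker 2: 160 + 70 + 60 = 290
  locker 3: 160 + 70 + 50 = 280
  locker 4: 50 + 40 = 90
This matches the lower bound, so 4 is optimal.

4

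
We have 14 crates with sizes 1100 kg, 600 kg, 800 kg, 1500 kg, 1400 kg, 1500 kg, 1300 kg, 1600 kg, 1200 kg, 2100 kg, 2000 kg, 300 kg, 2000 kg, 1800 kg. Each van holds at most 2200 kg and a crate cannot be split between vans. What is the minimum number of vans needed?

Total = 2100 + 2000 + 2000 + 1800 + 1600 + 1500 + 1500 + 1400 + 1300 + 1200 + 1100 + 800 + 600 + 300 = 19200 kg.
Lower bound: ⌈19200/2200⌉ = 9 vans.
Also, 10 crates each exceed 1100 kg, and no two of those can share a van, so at least 10 vans are needed.
A packing using 11 vans:
  van 1: 2100 = 2100
  van 2: 2000 = 2000
  van 3: 2000 = 2000
  van 4: 1800 + 300 = 2100
  van 5: 1600 + 600 = 2200
  van 6: 1500 = 1500
  van 7: 1500 = 1500
  van 8: 1400 + 800 = 2200
  van 9: 1300 = 1300
  van 10: 1200 = 1200
  van 11: 1100 = 1100
No arrangement into 10 vans stays within capacity, so 11 is optimal.

11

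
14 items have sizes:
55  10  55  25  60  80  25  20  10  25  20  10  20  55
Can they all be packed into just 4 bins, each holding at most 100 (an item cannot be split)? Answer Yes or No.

No

Total = 470; ⌈470/100⌉ = 5.
At least 5 bins are required, but only 4 are allowed.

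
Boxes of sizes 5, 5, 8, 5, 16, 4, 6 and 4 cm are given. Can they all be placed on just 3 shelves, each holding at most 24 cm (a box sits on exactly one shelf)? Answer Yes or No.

Yes

A valid assignment using 3 shelves:
  shelf 1: 16 + 8 = 24
  shelf 2: 6 + 5 + 5 + 5 = 21
  shelf 3: 4 + 4 = 8
Every load is within 24 cm, so 3 shelves suffice.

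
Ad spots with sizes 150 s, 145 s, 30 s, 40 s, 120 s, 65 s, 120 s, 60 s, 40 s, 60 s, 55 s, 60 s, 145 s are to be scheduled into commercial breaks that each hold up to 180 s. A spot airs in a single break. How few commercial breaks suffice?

Total = 150 + 145 + 145 + 120 + 120 + 65 + 60 + 60 + 60 + 55 + 40 + 40 + 30 = 1090 s.
Lower bound: ⌈1090/180⌉ = 7 commercial breaks.
A packing using 7 commercial breaks:
  break 1: 150 + 30 = 180
  break 2: 145 = 145
  break 3: 145 = 145
  break 4: 120 + 60 = 180
  break 5: 120 + 60 = 180
  break 6: 65 + 60 + 55 = 180
  break 7: 40 + 40 = 80
This matches the lower bound, so 7 is optimal.

7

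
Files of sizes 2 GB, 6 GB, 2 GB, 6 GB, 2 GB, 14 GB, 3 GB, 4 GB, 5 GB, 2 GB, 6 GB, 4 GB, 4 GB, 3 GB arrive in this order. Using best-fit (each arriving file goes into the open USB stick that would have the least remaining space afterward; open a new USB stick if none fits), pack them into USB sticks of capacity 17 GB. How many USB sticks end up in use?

  2 → USB stick 1 (new)  [load 2/17]
  6 → USB stick 1  [load 8/17]
  2 → USB stick 1  [load 10/17]
  6 → USB stick 1  [load 16/17]
  2 → USB stick 2 (new)  [load 2/17]
  14 → USB stick 2  [load 16/17]
  3 → USB stick 3 (new)  [load 3/17]
  4 → USB stick 3  [load 7/17]
  5 → USB stick 3  [load 12/17]
  2 → USB stick 3  [load 14/17]
  6 → USB stick 4 (new)  [load 6/17]
  4 → USB stick 4  [load 10/17]
  4 → USB stick 4  [load 14/17]
  3 → USB stick 3  [load 17/17]
4 USB sticks opened.

4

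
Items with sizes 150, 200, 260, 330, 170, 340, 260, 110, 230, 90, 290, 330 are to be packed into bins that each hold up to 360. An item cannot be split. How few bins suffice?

9

Total = 340 + 330 + 330 + 290 + 260 + 260 + 230 + 200 + 170 + 150 + 110 + 90 = 2760.
Lower bound: ⌈2760/360⌉ = 8 bins.
A packing using 9 bins:
  bin 1: 340 = 340
  bin 2: 330 = 330
  bin 3: 330 = 330
  bin 4: 290 = 290
  bin 5: 260 + 90 = 350
  bin 6: 260 = 260
  bin 7: 230 + 110 = 340
  bin 8: 200 + 150 = 350
  bin 9: 170 = 170
No arrangement into 8 bins stays within capacity, so 9 is optimal.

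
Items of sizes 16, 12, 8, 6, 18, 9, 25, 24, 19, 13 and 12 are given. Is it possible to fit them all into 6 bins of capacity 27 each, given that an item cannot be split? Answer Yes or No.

No

Total = 162; ⌈162/27⌉ = 6.
The bound of 6 does not rule out 6, but exhaustive search shows no assignment into 6 bins of capacity 27 exists — the minimum is 7.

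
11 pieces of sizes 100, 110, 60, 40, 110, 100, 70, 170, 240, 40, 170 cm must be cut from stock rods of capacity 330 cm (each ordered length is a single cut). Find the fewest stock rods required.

4

Total = 240 + 170 + 170 + 110 + 110 + 100 + 100 + 70 + 60 + 40 + 40 = 1210 cm.
Lower bound: ⌈1210/330⌉ = 4 stock rods.
A packing using 4 stock rods:
  stock rod 1: 240 + 70 = 310
  stock rod 2: 170 + 110 + 40 = 320
  stock rod 3: 170 + 110 + 40 = 320
  stock rod 4: 100 + 100 + 60 = 260
This matches the lower bound, so 4 is optimal.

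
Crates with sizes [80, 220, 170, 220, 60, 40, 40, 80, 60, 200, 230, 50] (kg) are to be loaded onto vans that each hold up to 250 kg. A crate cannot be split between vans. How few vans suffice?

Total = 230 + 220 + 220 + 200 + 170 + 80 + 80 + 60 + 60 + 50 + 40 + 40 = 1450 kg.
Lower bound: ⌈1450/250⌉ = 6 vans.
A packing using 7 vans:
  van 1: 230 = 230
  van 2: 220 = 220
  van 3: 220 = 220
  van 4: 200 + 50 = 250
  van 5: 170 + 80 = 250
  van 6: 80 + 60 + 60 + 40 = 240
  van 7: 40 = 40
No arrangement into 6 vans stays within capacity, so 7 is optimal.

7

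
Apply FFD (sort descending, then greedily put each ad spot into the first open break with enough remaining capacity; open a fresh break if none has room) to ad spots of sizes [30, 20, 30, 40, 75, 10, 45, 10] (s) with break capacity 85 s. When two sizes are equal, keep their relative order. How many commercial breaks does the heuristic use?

4

Sorted descending: 75, 45, 40, 30, 30, 20, 10, 10.
  75 → break 1 (new)  [load 75/85]
  45 → break 2 (new)  [load 45/85]
  40 → break 2  [load 85/85]
  30 → break 3 (new)  [load 30/85]
  30 → break 3  [load 60/85]
  20 → break 3  [load 80/85]
  10 → break 1  [load 85/85]
  10 → break 4 (new)  [load 10/85]
4 commercial breaks opened.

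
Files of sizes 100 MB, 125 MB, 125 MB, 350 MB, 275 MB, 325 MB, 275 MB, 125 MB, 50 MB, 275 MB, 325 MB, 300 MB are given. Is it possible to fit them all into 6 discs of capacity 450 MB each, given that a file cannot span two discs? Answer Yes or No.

Total = 2650 MB; ⌈2650/450⌉ = 6.
7 files each exceed half the capacity and cannot share a disc, forcing at least 7 discs.
At least 7 discs are required, but only 6 are allowed.

No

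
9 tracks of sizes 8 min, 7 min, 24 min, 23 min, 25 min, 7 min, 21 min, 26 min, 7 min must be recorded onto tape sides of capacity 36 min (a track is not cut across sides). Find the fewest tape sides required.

5

Total = 26 + 25 + 24 + 23 + 21 + 8 + 7 + 7 + 7 = 148 min.
Lower bound: ⌈148/36⌉ = 5 tape sides.
A packing using 5 tape sides:
  side 1: 26 + 8 = 34
  side 2: 25 + 7 = 32
  side 3: 24 + 7 = 31
  side 4: 23 + 7 = 30
  side 5: 21 = 21
This matches the lower bound, so 5 is optimal.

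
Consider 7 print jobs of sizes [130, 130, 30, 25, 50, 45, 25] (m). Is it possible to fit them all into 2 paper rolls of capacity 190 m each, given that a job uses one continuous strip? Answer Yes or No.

No

Total = 435 m; ⌈435/190⌉ = 3.
At least 3 paper rolls are required, but only 2 are allowed.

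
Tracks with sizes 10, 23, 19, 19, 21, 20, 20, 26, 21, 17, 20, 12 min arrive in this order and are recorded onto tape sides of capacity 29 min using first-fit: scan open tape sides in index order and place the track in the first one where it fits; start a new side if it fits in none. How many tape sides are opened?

10

  10 → side 1 (new)  [load 10/29]
  23 → side 2 (new)  [load 23/29]
  19 → side 1  [load 29/29]
  19 → side 3 (new)  [load 19/29]
  21 → side 4 (new)  [load 21/29]
  20 → side 5 (new)  [load 20/29]
  20 → side 6 (new)  [load 20/29]
  26 → side 7 (new)  [load 26/29]
  21 → side 8 (new)  [load 21/29]
  17 → side 9 (new)  [load 17/29]
  20 → side 10 (new)  [load 20/29]
  12 → side 9  [load 29/29]
10 tape sides opened.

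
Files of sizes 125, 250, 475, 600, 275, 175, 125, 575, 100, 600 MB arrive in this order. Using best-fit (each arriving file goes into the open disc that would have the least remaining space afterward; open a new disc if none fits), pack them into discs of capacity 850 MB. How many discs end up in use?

5

  125 → disc 1 (new)  [load 125/850]
  250 → disc 1  [load 375/850]
  475 → disc 1  [load 850/850]
  600 → disc 2 (new)  [load 600/850]
  275 → disc 3 (new)  [load 275/850]
  175 → disc 2  [load 775/850]
  125 → disc 3  [load 400/850]
  575 → disc 4 (new)  [load 575/850]
  100 → disc 4  [load 675/850]
  600 → disc 5 (new)  [load 600/850]
5 discs opened.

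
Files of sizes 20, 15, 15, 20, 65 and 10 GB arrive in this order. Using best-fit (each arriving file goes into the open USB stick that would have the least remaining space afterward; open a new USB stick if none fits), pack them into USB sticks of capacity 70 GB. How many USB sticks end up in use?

3

  20 → USB stick 1 (new)  [load 20/70]
  15 → USB stick 1  [load 35/70]
  15 → USB stick 1  [load 50/70]
  20 → USB stick 1  [load 70/70]
  65 → USB stick 2 (new)  [load 65/70]
  10 → USB stick 3 (new)  [load 10/70]
3 USB sticks opened.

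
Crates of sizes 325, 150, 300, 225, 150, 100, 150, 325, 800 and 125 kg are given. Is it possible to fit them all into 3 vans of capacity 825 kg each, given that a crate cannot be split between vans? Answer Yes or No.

No

Total = 2650 kg; ⌈2650/825⌉ = 4.
At least 4 vans are required, but only 3 are allowed.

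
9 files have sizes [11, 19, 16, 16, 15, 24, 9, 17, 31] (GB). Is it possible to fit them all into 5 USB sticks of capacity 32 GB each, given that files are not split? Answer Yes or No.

No

Total = 158 GB; ⌈158/32⌉ = 5.
The bound of 5 does not rule out 5, but exhaustive search shows no assignment into 5 USB sticks of capacity 32 GB exists — the minimum is 6.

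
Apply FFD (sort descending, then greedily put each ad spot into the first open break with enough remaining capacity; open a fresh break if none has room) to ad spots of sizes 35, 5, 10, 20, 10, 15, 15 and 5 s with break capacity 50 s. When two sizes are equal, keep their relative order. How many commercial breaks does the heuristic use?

Sorted descending: 35, 20, 15, 15, 10, 10, 5, 5.
  35 → break 1 (new)  [load 35/50]
  20 → break 2 (new)  [load 20/50]
  15 → break 1  [load 50/50]
  15 → break 2  [load 35/50]
  10 → break 2  [load 45/50]
  10 → break 3 (new)  [load 10/50]
  5 → break 2  [load 50/50]
  5 → break 3  [load 15/50]
3 commercial breaks opened.

3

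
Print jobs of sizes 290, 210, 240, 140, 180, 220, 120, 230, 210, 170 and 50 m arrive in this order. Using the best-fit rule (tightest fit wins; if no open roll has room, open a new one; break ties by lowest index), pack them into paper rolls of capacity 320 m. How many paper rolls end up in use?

  290 → roll 1 (new)  [load 290/320]
  210 → roll 2 (new)  [load 210/320]
  240 → roll 3 (new)  [load 240/320]
  140 → roll 4 (new)  [load 140/320]
  180 → roll 4  [load 320/320]
  220 → roll 5 (new)  [load 220/320]
  120 → roll 6 (new)  [load 120/320]
  230 → roll 7 (new)  [load 230/320]
  210 → roll 8 (new)  [load 210/320]
  170 → roll 6  [load 290/320]
  50 → roll 3  [load 290/320]
8 paper rolls opened.

8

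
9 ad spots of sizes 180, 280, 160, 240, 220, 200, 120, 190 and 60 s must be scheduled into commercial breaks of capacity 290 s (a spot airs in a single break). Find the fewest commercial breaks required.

7

Total = 280 + 240 + 220 + 200 + 190 + 180 + 160 + 120 + 60 = 1650 s.
Lower bound: ⌈1650/290⌉ = 6 commercial breaks.
Also, 7 ad spots each exceed 145 s, and no two of those can share a break, so at least 7 commercial breaks are needed.
A packing using 7 commercial breaks:
  break 1: 280 = 280
  break 2: 240 = 240
  break 3: 220 + 60 = 280
  break 4: 200 = 200
  break 5: 190 = 190
  break 6: 180 = 180
  break 7: 160 + 120 = 280
This matches the lower bound, so 7 is optimal.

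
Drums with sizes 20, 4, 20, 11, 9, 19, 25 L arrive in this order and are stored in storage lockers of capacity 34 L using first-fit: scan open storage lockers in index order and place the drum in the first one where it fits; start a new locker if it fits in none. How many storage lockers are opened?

4

  20 → locker 1 (new)  [load 20/34]
  4 → locker 1  [load 24/34]
  20 → locker 2 (new)  [load 20/34]
  11 → locker 2  [load 31/34]
  9 → locker 1  [load 33/34]
  19 → locker 3 (new)  [load 19/34]
  25 → locker 4 (new)  [load 25/34]
4 storage lockers opened.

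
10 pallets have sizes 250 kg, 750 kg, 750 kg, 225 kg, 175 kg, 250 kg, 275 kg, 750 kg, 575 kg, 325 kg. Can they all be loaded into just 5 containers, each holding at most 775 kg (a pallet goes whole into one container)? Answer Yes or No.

Total = 4325 kg; ⌈4325/775⌉ = 6.
At least 6 containers are required, but only 5 are allowed.

No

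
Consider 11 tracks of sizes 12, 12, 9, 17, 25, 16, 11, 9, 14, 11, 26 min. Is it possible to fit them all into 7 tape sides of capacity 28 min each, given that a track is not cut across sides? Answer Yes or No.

Yes

A valid assignment using 7 tape sides:
  side 1: 26 = 26
  side 2: 25 = 25
  side 3: 17 + 11 = 28
  side 4: 16 + 12 = 28
  side 5: 14 + 12 = 26
  side 6: 11 + 9 = 20
  side 7: 9 = 9
Every load is within 28 min, so 7 tape sides suffice.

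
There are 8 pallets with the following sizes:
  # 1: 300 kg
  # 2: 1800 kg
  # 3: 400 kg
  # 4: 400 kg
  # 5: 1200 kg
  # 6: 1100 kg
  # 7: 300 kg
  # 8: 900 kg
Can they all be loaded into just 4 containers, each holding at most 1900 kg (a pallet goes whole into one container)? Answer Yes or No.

A valid assignment using 4 containers:
  container 1: 1800 = 1800
  container 2: 1200 + 400 + 300 = 1900
  container 3: 1100 + 400 + 300 = 1800
  container 4: 900 = 900
Every load is within 1900 kg, so 4 containers suffice.

Yes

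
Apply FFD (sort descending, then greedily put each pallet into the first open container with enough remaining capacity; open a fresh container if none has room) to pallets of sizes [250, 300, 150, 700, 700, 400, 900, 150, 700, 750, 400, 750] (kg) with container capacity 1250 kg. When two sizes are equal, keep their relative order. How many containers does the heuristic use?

6

Sorted descending: 900, 750, 750, 700, 700, 700, 400, 400, 300, 250, 150, 150.
  900 → container 1 (new)  [load 900/1250]
  750 → container 2 (new)  [load 750/1250]
  750 → container 3 (new)  [load 750/1250]
  700 → container 4 (new)  [load 700/1250]
  700 → container 5 (new)  [load 700/1250]
  700 → container 6 (new)  [load 700/1250]
  400 → container 2  [load 1150/1250]
  400 → container 3  [load 1150/1250]
  300 → container 1  [load 1200/1250]
  250 → container 4  [load 950/1250]
  150 → container 4  [load 1100/1250]
  150 → container 4  [load 1250/1250]
6 containers opened.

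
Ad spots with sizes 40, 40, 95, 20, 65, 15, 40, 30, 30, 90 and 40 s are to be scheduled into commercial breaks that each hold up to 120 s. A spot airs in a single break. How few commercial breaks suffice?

Total = 95 + 90 + 65 + 40 + 40 + 40 + 40 + 30 + 30 + 20 + 15 = 505 s.
Lower bound: ⌈505/120⌉ = 5 commercial breaks.
A packing using 5 commercial breaks:
  break 1: 95 + 20 = 115
  break 2: 90 + 30 = 120
  break 3: 65 + 40 + 15 = 120
  break 4: 40 + 40 + 40 = 120
  break 5: 30 = 30
This matches the lower bound, so 5 is optimal.

5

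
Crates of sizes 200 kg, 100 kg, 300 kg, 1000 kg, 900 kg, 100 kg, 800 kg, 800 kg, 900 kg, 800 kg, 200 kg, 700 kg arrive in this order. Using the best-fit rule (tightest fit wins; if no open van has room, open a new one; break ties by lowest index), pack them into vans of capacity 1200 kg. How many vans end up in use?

8

  200 → van 1 (new)  [load 200/1200]
  100 → van 1  [load 300/1200]
  300 → van 1  [load 600/1200]
  1000 → van 2 (new)  [load 1000/1200]
  900 → van 3 (new)  [load 900/1200]
  100 → van 2  [load 1100/1200]
  800 → van 4 (new)  [load 800/1200]
  800 → van 5 (new)  [load 800/1200]
  900 → van 6 (new)  [load 900/1200]
  800 → van 7 (new)  [load 800/1200]
  200 → van 3  [load 1100/1200]
  700 → van 8 (new)  [load 700/1200]
8 vans opened.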